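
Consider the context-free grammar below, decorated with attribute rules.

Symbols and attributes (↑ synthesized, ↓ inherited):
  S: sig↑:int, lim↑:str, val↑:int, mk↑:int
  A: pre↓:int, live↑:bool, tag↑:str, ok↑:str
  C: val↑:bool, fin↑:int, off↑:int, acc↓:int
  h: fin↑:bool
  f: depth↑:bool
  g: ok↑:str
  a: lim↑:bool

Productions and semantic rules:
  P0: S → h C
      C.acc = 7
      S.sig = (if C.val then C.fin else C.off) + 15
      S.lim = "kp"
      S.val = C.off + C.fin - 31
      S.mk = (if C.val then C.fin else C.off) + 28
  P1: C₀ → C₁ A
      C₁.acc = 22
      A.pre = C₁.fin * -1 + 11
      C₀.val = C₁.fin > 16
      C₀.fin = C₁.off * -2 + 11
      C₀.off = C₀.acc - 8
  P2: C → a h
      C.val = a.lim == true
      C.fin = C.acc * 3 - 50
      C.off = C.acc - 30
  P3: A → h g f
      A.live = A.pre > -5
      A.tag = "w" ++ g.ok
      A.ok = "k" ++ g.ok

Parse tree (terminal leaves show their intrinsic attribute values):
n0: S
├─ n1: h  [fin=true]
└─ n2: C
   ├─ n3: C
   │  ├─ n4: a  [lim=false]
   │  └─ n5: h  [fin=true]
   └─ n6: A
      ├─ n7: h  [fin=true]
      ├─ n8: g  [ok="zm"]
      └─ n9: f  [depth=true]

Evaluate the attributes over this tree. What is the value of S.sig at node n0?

1. n1.fin = true  [terminal]
2. n2.acc = 7  [7]
3. n3.acc = 22  [22]
4. n4.lim = false  [terminal]
5. n5.fin = true  [terminal]
6. n3.val = false  [a.lim == true]
7. n3.fin = 16  [C.acc * 3 - 50]
8. n3.off = -8  [C.acc - 30]
9. n6.pre = -5  [C₁.fin * -1 + 11]
10. n7.fin = true  [terminal]
11. n8.ok = "zm"  [terminal]
12. n9.depth = true  [terminal]
13. n6.live = false  [A.pre > -5]
14. n6.tag = "wzm"  ["w" ++ g.ok]
15. n6.ok = "kzm"  ["k" ++ g.ok]
16. n2.val = false  [C₁.fin > 16]
17. n2.fin = 27  [C₁.off * -2 + 11]
18. n2.off = -1  [C₀.acc - 8]
19. n0.sig = 14  [(if C.val then C.fin else C.off) + 15]
20. n0.lim = "kp"  ["kp"]
21. n0.val = -5  [C.off + C.fin - 31]
22. n0.mk = 27  [(if C.val then C.fin else C.off) + 28]

14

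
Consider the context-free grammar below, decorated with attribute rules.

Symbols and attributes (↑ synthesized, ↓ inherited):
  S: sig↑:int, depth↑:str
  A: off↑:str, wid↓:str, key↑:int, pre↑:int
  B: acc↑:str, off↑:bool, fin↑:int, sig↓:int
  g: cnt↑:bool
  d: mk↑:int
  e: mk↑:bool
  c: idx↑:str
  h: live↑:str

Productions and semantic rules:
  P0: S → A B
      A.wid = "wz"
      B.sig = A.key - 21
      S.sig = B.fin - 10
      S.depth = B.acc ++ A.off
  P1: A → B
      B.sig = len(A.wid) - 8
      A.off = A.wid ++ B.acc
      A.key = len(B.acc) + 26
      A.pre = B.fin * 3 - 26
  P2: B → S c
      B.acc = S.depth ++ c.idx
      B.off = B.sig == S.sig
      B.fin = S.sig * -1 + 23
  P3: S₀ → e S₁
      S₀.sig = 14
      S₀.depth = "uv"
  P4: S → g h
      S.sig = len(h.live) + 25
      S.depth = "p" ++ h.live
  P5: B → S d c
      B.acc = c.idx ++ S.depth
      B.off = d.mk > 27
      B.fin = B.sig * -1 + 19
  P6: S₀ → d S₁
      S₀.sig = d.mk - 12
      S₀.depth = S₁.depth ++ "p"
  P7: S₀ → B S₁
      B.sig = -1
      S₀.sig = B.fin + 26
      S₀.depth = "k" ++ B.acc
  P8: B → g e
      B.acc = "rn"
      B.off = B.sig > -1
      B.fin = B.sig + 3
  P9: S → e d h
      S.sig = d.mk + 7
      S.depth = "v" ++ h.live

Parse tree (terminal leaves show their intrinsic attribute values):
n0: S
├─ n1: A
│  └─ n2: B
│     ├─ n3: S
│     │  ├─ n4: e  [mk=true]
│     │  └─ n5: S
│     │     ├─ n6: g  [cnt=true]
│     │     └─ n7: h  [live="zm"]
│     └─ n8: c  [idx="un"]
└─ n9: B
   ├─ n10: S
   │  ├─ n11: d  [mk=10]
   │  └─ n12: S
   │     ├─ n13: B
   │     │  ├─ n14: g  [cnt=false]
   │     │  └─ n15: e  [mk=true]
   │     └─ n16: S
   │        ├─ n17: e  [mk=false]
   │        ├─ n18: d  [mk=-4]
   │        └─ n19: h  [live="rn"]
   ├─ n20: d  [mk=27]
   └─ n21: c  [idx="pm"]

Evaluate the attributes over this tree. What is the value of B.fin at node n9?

10

1. n1.wid = "wz"  ["wz"]
2. n2.sig = -6  [len(A.wid) - 8]
3. n4.mk = true  [terminal]
4. n6.cnt = true  [terminal]
5. n7.live = "zm"  [terminal]
6. n5.sig = 27  [len(h.live) + 25]
7. n5.depth = "pzm"  ["p" ++ h.live]
8. n3.sig = 14  [14]
9. n3.depth = "uv"  ["uv"]
10. n8.idx = "un"  [terminal]
11. n2.acc = "uvun"  [S.depth ++ c.idx]
12. n2.off = false  [B.sig == S.sig]
13. n2.fin = 9  [S.sig * -1 + 23]
14. n1.off = "wzuvun"  [A.wid ++ B.acc]
15. n1.key = 30  [len(B.acc) + 26]
16. n1.pre = 1  [B.fin * 3 - 26]
17. n9.sig = 9  [A.key - 21]
18. n11.mk = 10  [terminal]
19. n13.sig = -1  [-1]
20. n14.cnt = false  [terminal]
21. n15.mk = true  [terminal]
22. n13.acc = "rn"  ["rn"]
23. n13.off = false  [B.sig > -1]
24. n13.fin = 2  [B.sig + 3]
25. n17.mk = false  [terminal]
26. n18.mk = -4  [terminal]
27. n19.live = "rn"  [terminal]
28. n16.sig = 3  [d.mk + 7]
29. n16.depth = "vrn"  ["v" ++ h.live]
30. n12.sig = 28  [B.fin + 26]
31. n12.depth = "krn"  ["k" ++ B.acc]
32. n10.sig = -2  [d.mk - 12]
33. n10.depth = "krnp"  [S₁.depth ++ "p"]
34. n20.mk = 27  [terminal]
35. n21.idx = "pm"  [terminal]
36. n9.acc = "pmkrnp"  [c.idx ++ S.depth]
37. n9.off = false  [d.mk > 27]
38. n9.fin = 10  [B.sig * -1 + 19]
39. n0.sig = 0  [B.fin - 10]
40. n0.depth = "pmkrnpwzuvun"  [B.acc ++ A.off]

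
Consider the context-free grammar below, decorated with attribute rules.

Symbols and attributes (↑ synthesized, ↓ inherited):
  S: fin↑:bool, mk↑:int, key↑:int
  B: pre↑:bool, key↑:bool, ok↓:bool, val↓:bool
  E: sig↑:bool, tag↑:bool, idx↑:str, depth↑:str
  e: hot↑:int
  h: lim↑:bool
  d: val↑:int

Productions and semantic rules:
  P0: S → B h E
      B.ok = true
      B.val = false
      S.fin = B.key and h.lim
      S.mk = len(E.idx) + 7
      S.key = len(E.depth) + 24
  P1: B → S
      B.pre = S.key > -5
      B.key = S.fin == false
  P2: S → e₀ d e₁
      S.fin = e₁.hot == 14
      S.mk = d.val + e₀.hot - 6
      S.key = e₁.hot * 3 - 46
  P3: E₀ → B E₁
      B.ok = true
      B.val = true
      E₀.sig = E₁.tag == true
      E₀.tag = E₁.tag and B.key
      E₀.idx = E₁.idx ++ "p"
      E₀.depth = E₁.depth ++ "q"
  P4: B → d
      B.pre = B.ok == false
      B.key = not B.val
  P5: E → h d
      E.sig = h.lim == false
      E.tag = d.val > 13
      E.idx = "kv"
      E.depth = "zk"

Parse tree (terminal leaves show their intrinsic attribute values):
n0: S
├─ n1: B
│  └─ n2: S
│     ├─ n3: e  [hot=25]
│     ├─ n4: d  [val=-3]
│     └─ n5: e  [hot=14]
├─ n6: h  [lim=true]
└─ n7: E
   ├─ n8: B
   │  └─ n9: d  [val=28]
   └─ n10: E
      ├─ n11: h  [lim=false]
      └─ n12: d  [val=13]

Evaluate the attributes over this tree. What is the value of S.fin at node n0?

false

1. n1.ok = true  [true]
2. n1.val = false  [false]
3. n3.hot = 25  [terminal]
4. n4.val = -3  [terminal]
5. n5.hot = 14  [terminal]
6. n2.fin = true  [e₁.hot == 14]
7. n2.mk = 16  [d.val + e₀.hot - 6]
8. n2.key = -4  [e₁.hot * 3 - 46]
9. n1.pre = true  [S.key > -5]
10. n1.key = false  [S.fin == false]
11. n6.lim = true  [terminal]
12. n8.ok = true  [true]
13. n8.val = true  [true]
14. n9.val = 28  [terminal]
15. n8.pre = false  [B.ok == false]
16. n8.key = false  [not B.val]
17. n11.lim = false  [terminal]
18. n12.val = 13  [terminal]
19. n10.sig = true  [h.lim == false]
20. n10.tag = false  [d.val > 13]
21. n10.idx = "kv"  ["kv"]
22. n10.depth = "zk"  ["zk"]
23. n7.sig = false  [E₁.tag == true]
24. n7.tag = false  [E₁.tag and B.key]
25. n7.idx = "kvp"  [E₁.idx ++ "p"]
26. n7.depth = "zkq"  [E₁.depth ++ "q"]
27. n0.fin = false  [B.key and h.lim]
28. n0.mk = 10  [len(E.idx) + 7]
29. n0.key = 27  [len(E.depth) + 24]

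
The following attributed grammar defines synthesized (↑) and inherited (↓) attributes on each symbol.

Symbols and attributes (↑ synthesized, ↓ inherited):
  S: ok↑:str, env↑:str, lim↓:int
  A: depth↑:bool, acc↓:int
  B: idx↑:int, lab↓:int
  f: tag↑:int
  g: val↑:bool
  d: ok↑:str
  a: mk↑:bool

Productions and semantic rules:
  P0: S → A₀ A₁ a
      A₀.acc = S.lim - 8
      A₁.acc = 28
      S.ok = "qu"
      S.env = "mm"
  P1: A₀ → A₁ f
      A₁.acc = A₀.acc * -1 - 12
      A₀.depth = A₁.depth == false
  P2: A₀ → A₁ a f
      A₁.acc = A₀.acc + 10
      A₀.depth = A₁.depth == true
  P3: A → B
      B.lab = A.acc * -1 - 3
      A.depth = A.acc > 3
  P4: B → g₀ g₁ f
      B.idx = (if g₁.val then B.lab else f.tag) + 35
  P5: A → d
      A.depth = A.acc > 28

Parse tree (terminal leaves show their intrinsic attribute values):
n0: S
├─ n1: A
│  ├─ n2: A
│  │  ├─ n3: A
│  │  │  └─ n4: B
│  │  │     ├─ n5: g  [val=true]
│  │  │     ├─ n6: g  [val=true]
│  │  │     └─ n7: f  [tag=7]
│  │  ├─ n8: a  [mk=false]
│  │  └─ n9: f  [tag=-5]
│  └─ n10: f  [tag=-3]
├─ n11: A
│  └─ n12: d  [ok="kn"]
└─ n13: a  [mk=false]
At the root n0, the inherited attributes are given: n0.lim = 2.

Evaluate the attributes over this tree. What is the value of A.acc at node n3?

4

1. n0.lim = 2  [given at root]
2. n1.acc = -6  [S.lim - 8]
3. n2.acc = -6  [A₀.acc * -1 - 12]
4. n3.acc = 4  [A₀.acc + 10]
5. n4.lab = -7  [A.acc * -1 - 3]
6. n5.val = true  [terminal]
7. n6.val = true  [terminal]
8. n7.tag = 7  [terminal]
9. n4.idx = 28  [(if g₁.val then B.lab else f.tag) + 35]
10. n3.depth = true  [A.acc > 3]
11. n8.mk = false  [terminal]
12. n9.tag = -5  [terminal]
13. n2.depth = true  [A₁.depth == true]
14. n10.tag = -3  [terminal]
15. n1.depth = false  [A₁.depth == false]
16. n11.acc = 28  [28]
17. n12.ok = "kn"  [terminal]
18. n11.depth = false  [A.acc > 28]
19. n13.mk = false  [terminal]
20. n0.ok = "qu"  ["qu"]
21. n0.env = "mm"  ["mm"]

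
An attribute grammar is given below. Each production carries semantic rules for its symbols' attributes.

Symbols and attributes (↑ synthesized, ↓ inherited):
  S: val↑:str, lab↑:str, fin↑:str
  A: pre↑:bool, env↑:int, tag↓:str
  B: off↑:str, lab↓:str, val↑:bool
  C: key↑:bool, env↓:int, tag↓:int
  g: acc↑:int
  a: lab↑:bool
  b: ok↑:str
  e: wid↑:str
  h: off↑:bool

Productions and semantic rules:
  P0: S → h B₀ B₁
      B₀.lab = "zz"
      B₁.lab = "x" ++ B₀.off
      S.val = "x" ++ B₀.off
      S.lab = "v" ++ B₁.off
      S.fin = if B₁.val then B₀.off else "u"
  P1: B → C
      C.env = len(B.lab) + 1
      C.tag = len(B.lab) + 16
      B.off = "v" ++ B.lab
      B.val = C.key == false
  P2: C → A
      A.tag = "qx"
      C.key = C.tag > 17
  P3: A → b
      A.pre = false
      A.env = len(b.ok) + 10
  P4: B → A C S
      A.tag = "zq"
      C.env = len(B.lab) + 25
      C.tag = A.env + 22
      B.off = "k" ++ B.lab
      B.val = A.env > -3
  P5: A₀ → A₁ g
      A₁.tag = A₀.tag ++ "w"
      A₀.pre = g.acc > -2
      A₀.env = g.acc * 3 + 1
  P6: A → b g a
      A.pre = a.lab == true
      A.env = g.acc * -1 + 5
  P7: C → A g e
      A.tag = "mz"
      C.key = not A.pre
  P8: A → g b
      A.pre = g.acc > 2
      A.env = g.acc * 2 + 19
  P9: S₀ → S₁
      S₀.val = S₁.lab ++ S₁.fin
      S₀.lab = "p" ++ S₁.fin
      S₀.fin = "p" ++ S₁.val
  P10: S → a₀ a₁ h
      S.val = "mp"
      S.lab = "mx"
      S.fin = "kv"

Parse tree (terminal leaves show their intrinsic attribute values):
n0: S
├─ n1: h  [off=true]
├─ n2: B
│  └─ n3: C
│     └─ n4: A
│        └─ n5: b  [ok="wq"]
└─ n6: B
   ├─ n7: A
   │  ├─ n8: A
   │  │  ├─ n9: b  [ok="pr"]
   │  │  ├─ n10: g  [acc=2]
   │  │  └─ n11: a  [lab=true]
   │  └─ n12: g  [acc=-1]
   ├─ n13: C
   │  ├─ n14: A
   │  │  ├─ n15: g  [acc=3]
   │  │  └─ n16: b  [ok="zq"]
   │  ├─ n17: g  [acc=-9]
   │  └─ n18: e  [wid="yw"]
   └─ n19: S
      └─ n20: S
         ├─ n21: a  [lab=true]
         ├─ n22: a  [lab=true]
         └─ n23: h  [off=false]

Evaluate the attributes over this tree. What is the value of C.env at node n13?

1. n1.off = true  [terminal]
2. n2.lab = "zz"  ["zz"]
3. n3.env = 3  [len(B.lab) + 1]
4. n3.tag = 18  [len(B.lab) + 16]
5. n4.tag = "qx"  ["qx"]
6. n5.ok = "wq"  [terminal]
7. n4.pre = false  [false]
8. n4.env = 12  [len(b.ok) + 10]
9. n3.key = true  [C.tag > 17]
10. n2.off = "vzz"  ["v" ++ B.lab]
11. n2.val = false  [C.key == false]
12. n6.lab = "xvzz"  ["x" ++ B₀.off]
13. n7.tag = "zq"  ["zq"]
14. n8.tag = "zqw"  [A₀.tag ++ "w"]
15. n9.ok = "pr"  [terminal]
16. n10.acc = 2  [terminal]
17. n11.lab = true  [terminal]
18. n8.pre = true  [a.lab == true]
19. n8.env = 3  [g.acc * -1 + 5]
20. n12.acc = -1  [terminal]
21. n7.pre = true  [g.acc > -2]
22. n7.env = -2  [g.acc * 3 + 1]
23. n13.env = 29  [len(B.lab) + 25]
24. n13.tag = 20  [A.env + 22]
25. n14.tag = "mz"  ["mz"]
26. n15.acc = 3  [terminal]
27. n16.ok = "zq"  [terminal]
28. n14.pre = true  [g.acc > 2]
29. n14.env = 25  [g.acc * 2 + 19]
30. n17.acc = -9  [terminal]
31. n18.wid = "yw"  [terminal]
32. n13.key = false  [not A.pre]
33. n21.lab = true  [terminal]
34. n22.lab = true  [terminal]
35. n23.off = false  [terminal]
36. n20.val = "mp"  ["mp"]
37. n20.lab = "mx"  ["mx"]
38. n20.fin = "kv"  ["kv"]
39. n19.val = "mxkv"  [S₁.lab ++ S₁.fin]
40. n19.lab = "pkv"  ["p" ++ S₁.fin]
41. n19.fin = "pmp"  ["p" ++ S₁.val]
42. n6.off = "kxvzz"  ["k" ++ B.lab]
43. n6.val = true  [A.env > -3]
44. n0.val = "xvzz"  ["x" ++ B₀.off]
45. n0.lab = "vkxvzz"  ["v" ++ B₁.off]
46. n0.fin = "vzz"  [if B₁.val then B₀.off else "u"]

29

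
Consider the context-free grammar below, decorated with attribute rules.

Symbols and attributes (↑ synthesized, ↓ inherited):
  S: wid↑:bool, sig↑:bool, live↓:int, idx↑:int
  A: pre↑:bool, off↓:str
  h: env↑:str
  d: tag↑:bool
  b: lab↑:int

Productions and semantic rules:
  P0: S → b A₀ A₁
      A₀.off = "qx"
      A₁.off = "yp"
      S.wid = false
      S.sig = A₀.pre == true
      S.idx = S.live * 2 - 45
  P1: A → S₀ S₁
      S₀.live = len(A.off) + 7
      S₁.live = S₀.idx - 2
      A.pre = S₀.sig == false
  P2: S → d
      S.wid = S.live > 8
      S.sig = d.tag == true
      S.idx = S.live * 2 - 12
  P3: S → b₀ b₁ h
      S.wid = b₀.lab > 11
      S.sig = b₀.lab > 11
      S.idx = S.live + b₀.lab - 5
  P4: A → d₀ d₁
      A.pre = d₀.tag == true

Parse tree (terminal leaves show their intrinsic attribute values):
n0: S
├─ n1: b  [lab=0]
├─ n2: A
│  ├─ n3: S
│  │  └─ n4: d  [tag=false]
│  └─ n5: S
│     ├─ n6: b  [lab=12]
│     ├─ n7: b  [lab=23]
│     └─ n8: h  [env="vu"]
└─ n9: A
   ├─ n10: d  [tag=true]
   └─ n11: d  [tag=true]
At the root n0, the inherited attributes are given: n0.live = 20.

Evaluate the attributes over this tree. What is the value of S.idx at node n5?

11

1. n0.live = 20  [given at root]
2. n1.lab = 0  [terminal]
3. n2.off = "qx"  ["qx"]
4. n3.live = 9  [len(A.off) + 7]
5. n4.tag = false  [terminal]
6. n3.wid = true  [S.live > 8]
7. n3.sig = false  [d.tag == true]
8. n3.idx = 6  [S.live * 2 - 12]
9. n5.live = 4  [S₀.idx - 2]
10. n6.lab = 12  [terminal]
11. n7.lab = 23  [terminal]
12. n8.env = "vu"  [terminal]
13. n5.wid = true  [b₀.lab > 11]
14. n5.sig = true  [b₀.lab > 11]
15. n5.idx = 11  [S.live + b₀.lab - 5]
16. n2.pre = true  [S₀.sig == false]
17. n9.off = "yp"  ["yp"]
18. n10.tag = true  [terminal]
19. n11.tag = true  [terminal]
20. n9.pre = true  [d₀.tag == true]
21. n0.wid = false  [false]
22. n0.sig = true  [A₀.pre == true]
23. n0.idx = -5  [S.live * 2 - 45]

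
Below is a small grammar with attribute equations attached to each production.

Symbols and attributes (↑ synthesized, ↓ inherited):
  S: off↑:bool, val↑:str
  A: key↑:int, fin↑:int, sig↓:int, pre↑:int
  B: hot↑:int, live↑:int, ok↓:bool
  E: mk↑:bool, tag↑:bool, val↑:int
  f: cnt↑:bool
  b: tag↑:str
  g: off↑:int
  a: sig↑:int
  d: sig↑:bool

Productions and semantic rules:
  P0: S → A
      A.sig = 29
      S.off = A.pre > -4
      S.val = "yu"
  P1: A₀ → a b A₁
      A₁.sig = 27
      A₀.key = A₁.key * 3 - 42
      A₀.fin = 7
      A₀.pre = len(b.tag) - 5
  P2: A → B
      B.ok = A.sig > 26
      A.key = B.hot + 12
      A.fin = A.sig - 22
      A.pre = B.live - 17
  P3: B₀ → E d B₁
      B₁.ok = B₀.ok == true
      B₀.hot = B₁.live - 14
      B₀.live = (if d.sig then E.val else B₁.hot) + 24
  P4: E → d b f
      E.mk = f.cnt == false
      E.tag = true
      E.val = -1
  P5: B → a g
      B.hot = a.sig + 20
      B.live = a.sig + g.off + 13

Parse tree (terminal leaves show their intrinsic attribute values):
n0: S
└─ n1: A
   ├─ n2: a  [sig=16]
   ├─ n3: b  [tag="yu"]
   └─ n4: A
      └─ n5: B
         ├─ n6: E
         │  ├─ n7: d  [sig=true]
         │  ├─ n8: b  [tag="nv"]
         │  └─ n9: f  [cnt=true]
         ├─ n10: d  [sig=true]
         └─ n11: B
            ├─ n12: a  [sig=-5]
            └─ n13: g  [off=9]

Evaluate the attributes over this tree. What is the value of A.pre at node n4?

1. n1.sig = 29  [29]
2. n2.sig = 16  [terminal]
3. n3.tag = "yu"  [terminal]
4. n4.sig = 27  [27]
5. n5.ok = true  [A.sig > 26]
6. n7.sig = true  [terminal]
7. n8.tag = "nv"  [terminal]
8. n9.cnt = true  [terminal]
9. n6.mk = false  [f.cnt == false]
10. n6.tag = true  [true]
11. n6.val = -1  [-1]
12. n10.sig = true  [terminal]
13. n11.ok = true  [B₀.ok == true]
14. n12.sig = -5  [terminal]
15. n13.off = 9  [terminal]
16. n11.hot = 15  [a.sig + 20]
17. n11.live = 17  [a.sig + g.off + 13]
18. n5.hot = 3  [B₁.live - 14]
19. n5.live = 23  [(if d.sig then E.val else B₁.hot) + 24]
20. n4.key = 15  [B.hot + 12]
21. n4.fin = 5  [A.sig - 22]
22. n4.pre = 6  [B.live - 17]
23. n1.key = 3  [A₁.key * 3 - 42]
24. n1.fin = 7  [7]
25. n1.pre = -3  [len(b.tag) - 5]
26. n0.off = true  [A.pre > -4]
27. n0.val = "yu"  ["yu"]

6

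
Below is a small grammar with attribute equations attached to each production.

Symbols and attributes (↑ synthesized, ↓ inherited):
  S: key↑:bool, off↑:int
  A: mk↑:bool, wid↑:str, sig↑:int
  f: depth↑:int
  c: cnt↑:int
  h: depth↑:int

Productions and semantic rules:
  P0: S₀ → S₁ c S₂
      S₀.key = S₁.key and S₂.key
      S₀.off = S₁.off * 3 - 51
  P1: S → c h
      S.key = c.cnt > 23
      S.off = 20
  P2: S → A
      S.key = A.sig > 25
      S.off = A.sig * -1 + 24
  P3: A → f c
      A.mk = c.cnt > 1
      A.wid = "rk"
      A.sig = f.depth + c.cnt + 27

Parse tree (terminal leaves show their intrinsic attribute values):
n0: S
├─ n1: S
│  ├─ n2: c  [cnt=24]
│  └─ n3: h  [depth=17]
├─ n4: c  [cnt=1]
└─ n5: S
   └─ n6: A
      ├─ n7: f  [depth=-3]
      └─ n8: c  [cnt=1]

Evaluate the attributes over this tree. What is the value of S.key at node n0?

false

1. n2.cnt = 24  [terminal]
2. n3.depth = 17  [terminal]
3. n1.key = true  [c.cnt > 23]
4. n1.off = 20  [20]
5. n4.cnt = 1  [terminal]
6. n7.depth = -3  [terminal]
7. n8.cnt = 1  [terminal]
8. n6.mk = false  [c.cnt > 1]
9. n6.wid = "rk"  ["rk"]
10. n6.sig = 25  [f.depth + c.cnt + 27]
11. n5.key = false  [A.sig > 25]
12. n5.off = -1  [A.sig * -1 + 24]
13. n0.key = false  [S₁.key and S₂.key]
14. n0.off = 9  [S₁.off * 3 - 51]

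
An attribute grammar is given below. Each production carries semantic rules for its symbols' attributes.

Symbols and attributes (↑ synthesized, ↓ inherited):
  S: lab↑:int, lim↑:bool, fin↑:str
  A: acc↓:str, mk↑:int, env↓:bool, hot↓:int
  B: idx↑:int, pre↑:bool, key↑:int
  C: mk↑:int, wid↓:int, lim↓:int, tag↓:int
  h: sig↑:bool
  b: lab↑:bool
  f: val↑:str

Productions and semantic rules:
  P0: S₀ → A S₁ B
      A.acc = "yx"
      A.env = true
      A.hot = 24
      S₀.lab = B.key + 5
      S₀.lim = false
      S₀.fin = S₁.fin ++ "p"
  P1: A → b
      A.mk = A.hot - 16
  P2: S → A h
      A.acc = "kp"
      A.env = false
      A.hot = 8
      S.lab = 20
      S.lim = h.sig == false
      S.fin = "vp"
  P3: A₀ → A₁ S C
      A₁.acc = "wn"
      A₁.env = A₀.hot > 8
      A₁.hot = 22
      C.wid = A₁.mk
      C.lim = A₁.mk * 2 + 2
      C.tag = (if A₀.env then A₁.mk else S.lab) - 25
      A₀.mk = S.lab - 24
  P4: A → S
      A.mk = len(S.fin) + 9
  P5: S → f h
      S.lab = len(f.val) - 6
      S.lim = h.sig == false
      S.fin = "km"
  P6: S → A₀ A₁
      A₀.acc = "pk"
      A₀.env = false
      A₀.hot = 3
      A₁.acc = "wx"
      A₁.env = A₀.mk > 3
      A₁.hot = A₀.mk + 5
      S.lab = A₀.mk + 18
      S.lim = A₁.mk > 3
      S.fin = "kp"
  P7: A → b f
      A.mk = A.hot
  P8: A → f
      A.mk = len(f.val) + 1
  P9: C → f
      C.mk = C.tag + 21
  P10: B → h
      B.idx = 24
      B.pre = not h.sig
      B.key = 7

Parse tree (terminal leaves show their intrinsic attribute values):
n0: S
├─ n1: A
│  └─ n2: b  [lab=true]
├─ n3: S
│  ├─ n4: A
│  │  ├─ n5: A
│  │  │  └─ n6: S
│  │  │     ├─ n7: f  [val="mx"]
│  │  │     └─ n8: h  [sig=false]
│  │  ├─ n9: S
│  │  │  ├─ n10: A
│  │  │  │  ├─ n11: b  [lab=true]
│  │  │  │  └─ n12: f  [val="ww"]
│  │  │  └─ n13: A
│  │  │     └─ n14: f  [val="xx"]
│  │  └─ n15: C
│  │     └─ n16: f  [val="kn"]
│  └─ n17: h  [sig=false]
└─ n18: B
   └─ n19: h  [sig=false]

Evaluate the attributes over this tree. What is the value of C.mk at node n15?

1. n1.acc = "yx"  ["yx"]
2. n1.env = true  [true]
3. n1.hot = 24  [24]
4. n2.lab = true  [terminal]
5. n1.mk = 8  [A.hot - 16]
6. n4.acc = "kp"  ["kp"]
7. n4.env = false  [false]
8. n4.hot = 8  [8]
9. n5.acc = "wn"  ["wn"]
10. n5.env = false  [A₀.hot > 8]
11. n5.hot = 22  [22]
12. n7.val = "mx"  [terminal]
13. n8.sig = false  [terminal]
14. n6.lab = -4  [len(f.val) - 6]
15. n6.lim = true  [h.sig == false]
16. n6.fin = "km"  ["km"]
17. n5.mk = 11  [len(S.fin) + 9]
18. n10.acc = "pk"  ["pk"]
19. n10.env = false  [false]
20. n10.hot = 3  [3]
21. n11.lab = true  [terminal]
22. n12.val = "ww"  [terminal]
23. n10.mk = 3  [A.hot]
24. n13.acc = "wx"  ["wx"]
25. n13.env = false  [A₀.mk > 3]
26. n13.hot = 8  [A₀.mk + 5]
27. n14.val = "xx"  [terminal]
28. n13.mk = 3  [len(f.val) + 1]
29. n9.lab = 21  [A₀.mk + 18]
30. n9.lim = false  [A₁.mk > 3]
31. n9.fin = "kp"  ["kp"]
32. n15.wid = 11  [A₁.mk]
33. n15.lim = 24  [A₁.mk * 2 + 2]
34. n15.tag = -4  [(if A₀.env then A₁.mk else S.lab) - 25]
35. n16.val = "kn"  [terminal]
36. n15.mk = 17  [C.tag + 21]
37. n4.mk = -3  [S.lab - 24]
38. n17.sig = false  [terminal]
39. n3.lab = 20  [20]
40. n3.lim = true  [h.sig == false]
41. n3.fin = "vp"  ["vp"]
42. n19.sig = false  [terminal]
43. n18.idx = 24  [24]
44. n18.pre = true  [not h.sig]
45. n18.key = 7  [7]
46. n0.lab = 12  [B.key + 5]
47. n0.lim = false  [false]
48. n0.fin = "vpp"  [S₁.fin ++ "p"]

17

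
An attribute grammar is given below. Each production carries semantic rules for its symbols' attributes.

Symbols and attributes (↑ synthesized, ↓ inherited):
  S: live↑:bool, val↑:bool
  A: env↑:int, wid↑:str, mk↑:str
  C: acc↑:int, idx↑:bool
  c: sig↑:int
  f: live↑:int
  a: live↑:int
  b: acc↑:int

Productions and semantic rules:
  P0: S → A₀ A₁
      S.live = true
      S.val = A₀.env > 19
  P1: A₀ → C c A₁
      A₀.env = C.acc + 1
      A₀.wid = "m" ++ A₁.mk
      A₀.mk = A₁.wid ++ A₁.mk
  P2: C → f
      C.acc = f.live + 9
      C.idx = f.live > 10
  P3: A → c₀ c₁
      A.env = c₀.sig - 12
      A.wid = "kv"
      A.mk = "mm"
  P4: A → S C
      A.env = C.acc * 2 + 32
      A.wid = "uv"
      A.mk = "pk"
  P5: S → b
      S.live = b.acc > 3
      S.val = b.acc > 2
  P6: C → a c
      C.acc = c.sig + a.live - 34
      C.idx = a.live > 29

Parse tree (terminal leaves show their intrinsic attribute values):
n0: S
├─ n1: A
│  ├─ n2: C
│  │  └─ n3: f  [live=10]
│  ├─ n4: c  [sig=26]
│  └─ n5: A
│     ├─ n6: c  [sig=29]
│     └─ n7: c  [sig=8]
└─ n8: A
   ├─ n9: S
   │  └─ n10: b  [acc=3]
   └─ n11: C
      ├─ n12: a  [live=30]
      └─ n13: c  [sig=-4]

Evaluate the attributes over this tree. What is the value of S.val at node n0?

true

1. n3.live = 10  [terminal]
2. n2.acc = 19  [f.live + 9]
3. n2.idx = false  [f.live > 10]
4. n4.sig = 26  [terminal]
5. n6.sig = 29  [terminal]
6. n7.sig = 8  [terminal]
7. n5.env = 17  [c₀.sig - 12]
8. n5.wid = "kv"  ["kv"]
9. n5.mk = "mm"  ["mm"]
10. n1.env = 20  [C.acc + 1]
11. n1.wid = "mmm"  ["m" ++ A₁.mk]
12. n1.mk = "kvmm"  [A₁.wid ++ A₁.mk]
13. n10.acc = 3  [terminal]
14. n9.live = false  [b.acc > 3]
15. n9.val = true  [b.acc > 2]
16. n12.live = 30  [terminal]
17. n13.sig = -4  [terminal]
18. n11.acc = -8  [c.sig + a.live - 34]
19. n11.idx = true  [a.live > 29]
20. n8.env = 16  [C.acc * 2 + 32]
21. n8.wid = "uv"  ["uv"]
22. n8.mk = "pk"  ["pk"]
23. n0.live = true  [true]
24. n0.val = true  [A₀.env > 19]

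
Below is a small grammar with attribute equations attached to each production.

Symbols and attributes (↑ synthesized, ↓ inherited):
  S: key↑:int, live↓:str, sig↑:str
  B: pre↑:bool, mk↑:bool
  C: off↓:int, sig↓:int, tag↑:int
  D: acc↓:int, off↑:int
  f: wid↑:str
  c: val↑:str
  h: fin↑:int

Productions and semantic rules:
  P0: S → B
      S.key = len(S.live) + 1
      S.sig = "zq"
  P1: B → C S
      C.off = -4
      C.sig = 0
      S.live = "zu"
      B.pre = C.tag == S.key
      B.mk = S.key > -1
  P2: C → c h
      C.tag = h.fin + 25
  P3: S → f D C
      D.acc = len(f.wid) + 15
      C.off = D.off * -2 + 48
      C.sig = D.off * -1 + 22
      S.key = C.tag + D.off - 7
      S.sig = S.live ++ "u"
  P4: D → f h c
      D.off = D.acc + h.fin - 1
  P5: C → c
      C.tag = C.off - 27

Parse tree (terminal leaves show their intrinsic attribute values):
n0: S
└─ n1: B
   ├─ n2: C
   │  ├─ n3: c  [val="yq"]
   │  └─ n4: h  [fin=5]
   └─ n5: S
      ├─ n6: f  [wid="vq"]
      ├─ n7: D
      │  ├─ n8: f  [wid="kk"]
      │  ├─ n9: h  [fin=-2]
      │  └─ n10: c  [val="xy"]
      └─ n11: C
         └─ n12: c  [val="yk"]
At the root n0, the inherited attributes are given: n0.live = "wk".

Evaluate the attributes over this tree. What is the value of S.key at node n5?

1. n0.live = "wk"  [given at root]
2. n2.off = -4  [-4]
3. n2.sig = 0  [0]
4. n3.val = "yq"  [terminal]
5. n4.fin = 5  [terminal]
6. n2.tag = 30  [h.fin + 25]
7. n5.live = "zu"  ["zu"]
8. n6.wid = "vq"  [terminal]
9. n7.acc = 17  [len(f.wid) + 15]
10. n8.wid = "kk"  [terminal]
11. n9.fin = -2  [terminal]
12. n10.val = "xy"  [terminal]
13. n7.off = 14  [D.acc + h.fin - 1]
14. n11.off = 20  [D.off * -2 + 48]
15. n11.sig = 8  [D.off * -1 + 22]
16. n12.val = "yk"  [terminal]
17. n11.tag = -7  [C.off - 27]
18. n5.key = 0  [C.tag + D.off - 7]
19. n5.sig = "zuu"  [S.live ++ "u"]
20. n1.pre = false  [C.tag == S.key]
21. n1.mk = true  [S.key > -1]
22. n0.key = 3  [len(S.live) + 1]
23. n0.sig = "zq"  ["zq"]

0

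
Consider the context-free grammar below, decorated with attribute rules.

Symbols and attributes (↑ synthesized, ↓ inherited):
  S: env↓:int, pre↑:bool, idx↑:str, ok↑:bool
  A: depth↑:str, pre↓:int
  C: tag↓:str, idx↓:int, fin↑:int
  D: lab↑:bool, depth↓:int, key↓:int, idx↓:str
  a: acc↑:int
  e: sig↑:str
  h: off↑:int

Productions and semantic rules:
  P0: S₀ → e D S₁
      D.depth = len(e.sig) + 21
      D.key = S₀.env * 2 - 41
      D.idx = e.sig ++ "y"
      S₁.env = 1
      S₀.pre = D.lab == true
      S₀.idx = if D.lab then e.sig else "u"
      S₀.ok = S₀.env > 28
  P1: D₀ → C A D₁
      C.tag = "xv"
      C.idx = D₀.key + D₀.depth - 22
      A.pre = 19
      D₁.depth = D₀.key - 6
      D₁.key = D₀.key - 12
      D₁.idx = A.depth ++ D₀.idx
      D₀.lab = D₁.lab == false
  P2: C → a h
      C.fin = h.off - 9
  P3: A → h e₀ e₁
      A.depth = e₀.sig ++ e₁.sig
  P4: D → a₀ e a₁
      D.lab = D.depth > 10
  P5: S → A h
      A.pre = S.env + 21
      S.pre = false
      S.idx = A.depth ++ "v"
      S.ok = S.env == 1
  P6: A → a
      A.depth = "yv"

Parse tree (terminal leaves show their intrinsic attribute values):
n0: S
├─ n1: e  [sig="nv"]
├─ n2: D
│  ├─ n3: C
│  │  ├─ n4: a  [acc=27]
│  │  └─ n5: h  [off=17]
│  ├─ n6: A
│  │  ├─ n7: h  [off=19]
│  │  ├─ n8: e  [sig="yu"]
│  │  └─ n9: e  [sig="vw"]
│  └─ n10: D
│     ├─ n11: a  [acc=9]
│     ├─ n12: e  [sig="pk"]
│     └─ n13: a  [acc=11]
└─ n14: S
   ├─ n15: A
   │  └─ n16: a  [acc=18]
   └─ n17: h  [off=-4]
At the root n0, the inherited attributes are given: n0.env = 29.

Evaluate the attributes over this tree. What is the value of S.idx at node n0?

"u"

1. n0.env = 29  [given at root]
2. n1.sig = "nv"  [terminal]
3. n2.depth = 23  [len(e.sig) + 21]
4. n2.key = 17  [S₀.env * 2 - 41]
5. n2.idx = "nvy"  [e.sig ++ "y"]
6. n3.tag = "xv"  ["xv"]
7. n3.idx = 18  [D₀.key + D₀.depth - 22]
8. n4.acc = 27  [terminal]
9. n5.off = 17  [terminal]
10. n3.fin = 8  [h.off - 9]
11. n6.pre = 19  [19]
12. n7.off = 19  [terminal]
13. n8.sig = "yu"  [terminal]
14. n9.sig = "vw"  [terminal]
15. n6.depth = "yuvw"  [e₀.sig ++ e₁.sig]
16. n10.depth = 11  [D₀.key - 6]
17. n10.key = 5  [D₀.key - 12]
18. n10.idx = "yuvwnvy"  [A.depth ++ D₀.idx]
19. n11.acc = 9  [terminal]
20. n12.sig = "pk"  [terminal]
21. n13.acc = 11  [terminal]
22. n10.lab = true  [D.depth > 10]
23. n2.lab = false  [D₁.lab == false]
24. n14.env = 1  [1]
25. n15.pre = 22  [S.env + 21]
26. n16.acc = 18  [terminal]
27. n15.depth = "yv"  ["yv"]
28. n17.off = -4  [terminal]
29. n14.pre = false  [false]
30. n14.idx = "yvv"  [A.depth ++ "v"]
31. n14.ok = true  [S.env == 1]
32. n0.pre = false  [D.lab == true]
33. n0.idx = "u"  [if D.lab then e.sig else "u"]
34. n0.ok = true  [S₀.env > 28]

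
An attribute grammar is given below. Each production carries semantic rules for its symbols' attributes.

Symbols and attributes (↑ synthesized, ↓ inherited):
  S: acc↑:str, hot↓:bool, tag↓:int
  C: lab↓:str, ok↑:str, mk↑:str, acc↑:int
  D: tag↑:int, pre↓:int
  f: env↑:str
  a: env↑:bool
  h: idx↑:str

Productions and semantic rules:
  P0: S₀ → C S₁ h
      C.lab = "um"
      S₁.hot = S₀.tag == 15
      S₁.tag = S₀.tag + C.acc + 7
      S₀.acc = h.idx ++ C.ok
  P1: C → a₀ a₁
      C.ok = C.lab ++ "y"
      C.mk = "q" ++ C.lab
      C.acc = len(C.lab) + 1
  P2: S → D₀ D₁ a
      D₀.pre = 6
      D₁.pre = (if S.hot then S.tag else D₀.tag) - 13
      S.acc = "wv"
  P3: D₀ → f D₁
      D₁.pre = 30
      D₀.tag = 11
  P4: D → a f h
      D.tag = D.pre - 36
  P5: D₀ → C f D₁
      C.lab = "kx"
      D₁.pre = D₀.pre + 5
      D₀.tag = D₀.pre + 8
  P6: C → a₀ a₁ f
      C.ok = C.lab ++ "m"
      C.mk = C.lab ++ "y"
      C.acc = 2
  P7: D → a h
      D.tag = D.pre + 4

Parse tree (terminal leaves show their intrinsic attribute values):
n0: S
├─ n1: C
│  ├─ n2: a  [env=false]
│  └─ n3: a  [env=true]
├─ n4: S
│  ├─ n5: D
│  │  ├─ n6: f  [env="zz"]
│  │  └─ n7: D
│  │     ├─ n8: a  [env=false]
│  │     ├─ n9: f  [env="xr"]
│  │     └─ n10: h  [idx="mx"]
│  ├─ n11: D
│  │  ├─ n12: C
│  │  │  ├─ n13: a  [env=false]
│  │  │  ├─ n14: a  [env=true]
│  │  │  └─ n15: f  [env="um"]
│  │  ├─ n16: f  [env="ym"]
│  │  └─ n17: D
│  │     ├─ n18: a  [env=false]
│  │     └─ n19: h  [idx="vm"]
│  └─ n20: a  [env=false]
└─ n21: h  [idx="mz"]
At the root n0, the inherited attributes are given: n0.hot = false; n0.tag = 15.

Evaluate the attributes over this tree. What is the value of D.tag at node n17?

21

1. n0.hot = false  [given at root]
2. n0.tag = 15  [given at root]
3. n1.lab = "um"  ["um"]
4. n2.env = false  [terminal]
5. n3.env = true  [terminal]
6. n1.ok = "umy"  [C.lab ++ "y"]
7. n1.mk = "qum"  ["q" ++ C.lab]
8. n1.acc = 3  [len(C.lab) + 1]
9. n4.hot = true  [S₀.tag == 15]
10. n4.tag = 25  [S₀.tag + C.acc + 7]
11. n5.pre = 6  [6]
12. n6.env = "zz"  [terminal]
13. n7.pre = 30  [30]
14. n8.env = false  [terminal]
15. n9.env = "xr"  [terminal]
16. n10.idx = "mx"  [terminal]
17. n7.tag = -6  [D.pre - 36]
18. n5.tag = 11  [11]
19. n11.pre = 12  [(if S.hot then S.tag else D₀.tag) - 13]
20. n12.lab = "kx"  ["kx"]
21. n13.env = false  [terminal]
22. n14.env = true  [terminal]
23. n15.env = "um"  [terminal]
24. n12.ok = "kxm"  [C.lab ++ "m"]
25. n12.mk = "kxy"  [C.lab ++ "y"]
26. n12.acc = 2  [2]
27. n16.env = "ym"  [terminal]
28. n17.pre = 17  [D₀.pre + 5]
29. n18.env = false  [terminal]
30. n19.idx = "vm"  [terminal]
31. n17.tag = 21  [D.pre + 4]
32. n11.tag = 20  [D₀.pre + 8]
33. n20.env = false  [terminal]
34. n4.acc = "wv"  ["wv"]
35. n21.idx = "mz"  [terminal]
36. n0.acc = "mzumy"  [h.idx ++ C.ok]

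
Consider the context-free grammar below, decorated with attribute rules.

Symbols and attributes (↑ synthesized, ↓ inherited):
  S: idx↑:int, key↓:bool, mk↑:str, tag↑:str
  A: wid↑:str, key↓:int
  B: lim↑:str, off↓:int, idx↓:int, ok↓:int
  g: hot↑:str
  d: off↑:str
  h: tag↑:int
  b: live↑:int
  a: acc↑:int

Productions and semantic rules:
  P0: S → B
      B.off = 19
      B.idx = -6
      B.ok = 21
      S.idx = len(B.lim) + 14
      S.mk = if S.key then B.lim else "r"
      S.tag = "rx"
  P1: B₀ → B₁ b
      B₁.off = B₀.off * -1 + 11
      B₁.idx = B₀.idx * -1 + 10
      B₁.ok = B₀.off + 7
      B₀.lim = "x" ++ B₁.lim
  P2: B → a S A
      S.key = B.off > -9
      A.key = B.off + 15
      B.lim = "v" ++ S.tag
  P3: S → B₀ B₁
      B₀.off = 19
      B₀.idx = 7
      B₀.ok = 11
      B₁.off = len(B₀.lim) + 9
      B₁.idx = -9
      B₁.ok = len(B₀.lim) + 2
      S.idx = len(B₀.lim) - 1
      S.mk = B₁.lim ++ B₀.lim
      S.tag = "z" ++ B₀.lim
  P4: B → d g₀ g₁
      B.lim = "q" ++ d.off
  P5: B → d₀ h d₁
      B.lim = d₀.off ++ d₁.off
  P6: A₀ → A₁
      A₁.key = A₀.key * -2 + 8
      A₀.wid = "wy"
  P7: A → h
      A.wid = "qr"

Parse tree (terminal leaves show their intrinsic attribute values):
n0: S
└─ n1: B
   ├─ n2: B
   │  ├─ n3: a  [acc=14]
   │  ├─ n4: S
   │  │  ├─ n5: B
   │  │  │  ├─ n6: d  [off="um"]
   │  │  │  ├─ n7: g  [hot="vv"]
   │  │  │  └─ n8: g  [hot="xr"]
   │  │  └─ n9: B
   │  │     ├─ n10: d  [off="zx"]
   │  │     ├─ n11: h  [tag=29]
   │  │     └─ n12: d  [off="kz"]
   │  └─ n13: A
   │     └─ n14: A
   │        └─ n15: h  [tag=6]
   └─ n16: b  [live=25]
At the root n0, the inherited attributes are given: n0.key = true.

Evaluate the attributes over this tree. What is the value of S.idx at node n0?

1. n0.key = true  [given at root]
2. n1.off = 19  [19]
3. n1.idx = -6  [-6]
4. n1.ok = 21  [21]
5. n2.off = -8  [B₀.off * -1 + 11]
6. n2.idx = 16  [B₀.idx * -1 + 10]
7. n2.ok = 26  [B₀.off + 7]
8. n3.acc = 14  [terminal]
9. n4.key = true  [B.off > -9]
10. n5.off = 19  [19]
11. n5.idx = 7  [7]
12. n5.ok = 11  [11]
13. n6.off = "um"  [terminal]
14. n7.hot = "vv"  [terminal]
15. n8.hot = "xr"  [terminal]
16. n5.lim = "qum"  ["q" ++ d.off]
17. n9.off = 12  [len(B₀.lim) + 9]
18. n9.idx = -9  [-9]
19. n9.ok = 5  [len(B₀.lim) + 2]
20. n10.off = "zx"  [terminal]
21. n11.tag = 29  [terminal]
22. n12.off = "kz"  [terminal]
23. n9.lim = "zxkz"  [d₀.off ++ d₁.off]
24. n4.idx = 2  [len(B₀.lim) - 1]
25. n4.mk = "zxkzqum"  [B₁.lim ++ B₀.lim]
26. n4.tag = "zqum"  ["z" ++ B₀.lim]
27. n13.key = 7  [B.off + 15]
28. n14.key = -6  [A₀.key * -2 + 8]
29. n15.tag = 6  [terminal]
30. n14.wid = "qr"  ["qr"]
31. n13.wid = "wy"  ["wy"]
32. n2.lim = "vzqum"  ["v" ++ S.tag]
33. n16.live = 25  [terminal]
34. n1.lim = "xvzqum"  ["x" ++ B₁.lim]
35. n0.idx = 20  [len(B.lim) + 14]
36. n0.mk = "xvzqum"  [if S.key then B.lim else "r"]
37. n0.tag = "rx"  ["rx"]

20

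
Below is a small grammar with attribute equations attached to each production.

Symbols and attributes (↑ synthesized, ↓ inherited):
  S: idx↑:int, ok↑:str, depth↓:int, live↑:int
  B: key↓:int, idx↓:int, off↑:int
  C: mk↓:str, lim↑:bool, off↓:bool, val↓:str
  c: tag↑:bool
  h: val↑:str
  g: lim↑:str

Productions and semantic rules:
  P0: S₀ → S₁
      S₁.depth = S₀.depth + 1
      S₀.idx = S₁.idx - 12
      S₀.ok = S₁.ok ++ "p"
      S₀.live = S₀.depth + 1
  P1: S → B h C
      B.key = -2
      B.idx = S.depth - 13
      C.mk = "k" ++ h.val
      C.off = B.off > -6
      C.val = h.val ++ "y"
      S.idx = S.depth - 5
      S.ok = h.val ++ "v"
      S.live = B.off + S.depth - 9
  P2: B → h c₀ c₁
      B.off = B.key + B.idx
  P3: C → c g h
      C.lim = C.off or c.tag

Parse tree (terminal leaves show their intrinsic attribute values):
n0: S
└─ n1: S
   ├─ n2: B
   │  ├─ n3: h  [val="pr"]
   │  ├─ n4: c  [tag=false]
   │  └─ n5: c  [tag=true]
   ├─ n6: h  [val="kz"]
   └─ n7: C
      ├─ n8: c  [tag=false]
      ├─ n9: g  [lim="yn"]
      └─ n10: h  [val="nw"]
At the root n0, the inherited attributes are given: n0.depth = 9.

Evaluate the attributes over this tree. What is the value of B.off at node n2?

1. n0.depth = 9  [given at root]
2. n1.depth = 10  [S₀.depth + 1]
3. n2.key = -2  [-2]
4. n2.idx = -3  [S.depth - 13]
5. n3.val = "pr"  [terminal]
6. n4.tag = false  [terminal]
7. n5.tag = true  [terminal]
8. n2.off = -5  [B.key + B.idx]
9. n6.val = "kz"  [terminal]
10. n7.mk = "kkz"  ["k" ++ h.val]
11. n7.off = true  [B.off > -6]
12. n7.val = "kzy"  [h.val ++ "y"]
13. n8.tag = false  [terminal]
14. n9.lim = "yn"  [terminal]
15. n10.val = "nw"  [terminal]
16. n7.lim = true  [C.off or c.tag]
17. n1.idx = 5  [S.depth - 5]
18. n1.ok = "kzv"  [h.val ++ "v"]
19. n1.live = -4  [B.off + S.depth - 9]
20. n0.idx = -7  [S₁.idx - 12]
21. n0.ok = "kzvp"  [S₁.ok ++ "p"]
22. n0.live = 10  [S₀.depth + 1]

-5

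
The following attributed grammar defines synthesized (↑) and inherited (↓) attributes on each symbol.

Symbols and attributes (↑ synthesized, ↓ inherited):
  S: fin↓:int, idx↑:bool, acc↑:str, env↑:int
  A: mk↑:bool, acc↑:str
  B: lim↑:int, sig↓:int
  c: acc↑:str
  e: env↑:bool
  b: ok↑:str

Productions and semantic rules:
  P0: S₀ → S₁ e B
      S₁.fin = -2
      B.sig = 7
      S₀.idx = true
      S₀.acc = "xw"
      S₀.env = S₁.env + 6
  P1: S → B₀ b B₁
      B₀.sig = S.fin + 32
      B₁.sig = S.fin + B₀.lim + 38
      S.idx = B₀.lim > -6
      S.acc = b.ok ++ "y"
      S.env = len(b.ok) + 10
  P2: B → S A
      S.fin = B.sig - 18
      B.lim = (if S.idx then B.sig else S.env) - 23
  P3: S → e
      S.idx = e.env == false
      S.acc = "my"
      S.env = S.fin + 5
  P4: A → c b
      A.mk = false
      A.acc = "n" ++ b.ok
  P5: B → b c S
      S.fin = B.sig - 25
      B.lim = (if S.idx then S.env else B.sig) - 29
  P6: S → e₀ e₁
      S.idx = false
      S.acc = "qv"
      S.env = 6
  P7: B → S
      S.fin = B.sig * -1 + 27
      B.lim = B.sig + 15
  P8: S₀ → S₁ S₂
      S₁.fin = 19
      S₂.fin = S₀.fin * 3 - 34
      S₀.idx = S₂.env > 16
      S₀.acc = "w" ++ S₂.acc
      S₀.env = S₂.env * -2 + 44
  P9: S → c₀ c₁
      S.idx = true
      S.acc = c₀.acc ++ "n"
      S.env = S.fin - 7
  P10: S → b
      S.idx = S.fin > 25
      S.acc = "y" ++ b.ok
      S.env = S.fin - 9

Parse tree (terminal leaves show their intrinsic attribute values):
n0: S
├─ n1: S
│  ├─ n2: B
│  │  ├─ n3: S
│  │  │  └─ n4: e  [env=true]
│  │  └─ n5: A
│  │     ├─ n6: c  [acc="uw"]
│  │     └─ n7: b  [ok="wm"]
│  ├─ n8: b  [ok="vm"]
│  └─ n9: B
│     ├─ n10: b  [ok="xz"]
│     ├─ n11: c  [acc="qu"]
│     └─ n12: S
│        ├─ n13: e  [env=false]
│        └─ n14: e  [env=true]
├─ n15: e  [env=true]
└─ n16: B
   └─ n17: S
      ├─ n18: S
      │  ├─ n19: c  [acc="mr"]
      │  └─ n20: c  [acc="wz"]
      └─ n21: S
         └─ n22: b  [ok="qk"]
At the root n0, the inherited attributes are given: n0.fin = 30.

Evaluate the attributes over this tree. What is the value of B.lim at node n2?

-6

1. n0.fin = 30  [given at root]
2. n1.fin = -2  [-2]
3. n2.sig = 30  [S.fin + 32]
4. n3.fin = 12  [B.sig - 18]
5. n4.env = true  [terminal]
6. n3.idx = false  [e.env == false]
7. n3.acc = "my"  ["my"]
8. n3.env = 17  [S.fin + 5]
9. n6.acc = "uw"  [terminal]
10. n7.ok = "wm"  [terminal]
11. n5.mk = false  [false]
12. n5.acc = "nwm"  ["n" ++ b.ok]
13. n2.lim = -6  [(if S.idx then B.sig else S.env) - 23]
14. n8.ok = "vm"  [terminal]
15. n9.sig = 30  [S.fin + B₀.lim + 38]
16. n10.ok = "xz"  [terminal]
17. n11.acc = "qu"  [terminal]
18. n12.fin = 5  [B.sig - 25]
19. n13.env = false  [terminal]
20. n14.env = true  [terminal]
21. n12.idx = false  [false]
22. n12.acc = "qv"  ["qv"]
23. n12.env = 6  [6]
24. n9.lim = 1  [(if S.idx then S.env else B.sig) - 29]
25. n1.idx = false  [B₀.lim > -6]
26. n1.acc = "vmy"  [b.ok ++ "y"]
27. n1.env = 12  [len(b.ok) + 10]
28. n15.env = true  [terminal]
29. n16.sig = 7  [7]
30. n17.fin = 20  [B.sig * -1 + 27]
31. n18.fin = 19  [19]
32. n19.acc = "mr"  [terminal]
33. n20.acc = "wz"  [terminal]
34. n18.idx = true  [true]
35. n18.acc = "mrn"  [c₀.acc ++ "n"]
36. n18.env = 12  [S.fin - 7]
37. n21.fin = 26  [S₀.fin * 3 - 34]
38. n22.ok = "qk"  [terminal]
39. n21.idx = true  [S.fin > 25]
40. n21.acc = "yqk"  ["y" ++ b.ok]
41. n21.env = 17  [S.fin - 9]
42. n17.idx = true  [S₂.env > 16]
43. n17.acc = "wyqk"  ["w" ++ S₂.acc]
44. n17.env = 10  [S₂.env * -2 + 44]
45. n16.lim = 22  [B.sig + 15]
46. n0.idx = true  [true]
47. n0.acc = "xw"  ["xw"]
48. n0.env = 18  [S₁.env + 6]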